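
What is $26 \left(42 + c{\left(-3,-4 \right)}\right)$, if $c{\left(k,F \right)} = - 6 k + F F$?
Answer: $1976$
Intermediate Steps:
$c{\left(k,F \right)} = F^{2} - 6 k$ ($c{\left(k,F \right)} = - 6 k + F^{2} = F^{2} - 6 k$)
$26 \left(42 + c{\left(-3,-4 \right)}\right) = 26 \left(42 + \left(\left(-4\right)^{2} - -18\right)\right) = 26 \left(42 + \left(16 + 18\right)\right) = 26 \left(42 + 34\right) = 26 \cdot 76 = 1976$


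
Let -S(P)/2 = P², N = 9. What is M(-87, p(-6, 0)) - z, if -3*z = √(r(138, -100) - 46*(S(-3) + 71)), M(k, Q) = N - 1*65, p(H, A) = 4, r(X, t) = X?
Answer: -56 + 10*I*√23/3 ≈ -56.0 + 15.986*I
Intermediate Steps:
S(P) = -2*P²
M(k, Q) = -56 (M(k, Q) = 9 - 1*65 = 9 - 65 = -56)
z = -10*I*√23/3 (z = -√(138 - 46*(-2*(-3)² + 71))/3 = -√(138 - 46*(-2*9 + 71))/3 = -√(138 - 46*(-18 + 71))/3 = -√(138 - 46*53)/3 = -√(138 - 2438)/3 = -10*I*√23/3 ≈ -15.986*I)
M(-87, p(-6, 0)) - z = -56 - (-10)*I*√23/3 = -56 + 10*I*√23/3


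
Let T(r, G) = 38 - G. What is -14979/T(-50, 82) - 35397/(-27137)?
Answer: 37094781/108548 ≈ 341.74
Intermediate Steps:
-14979/T(-50, 82) - 35397/(-27137) = -14979/(38 - 1*82) - 35397/(-27137) = -14979/(38 - 82) - 35397*(-1/27137) = -14979/(-44) + 35397/27137 = -14979*(-1/44) + 35397/27137 = 14979/44 + 35397/27137 = 37094781/108548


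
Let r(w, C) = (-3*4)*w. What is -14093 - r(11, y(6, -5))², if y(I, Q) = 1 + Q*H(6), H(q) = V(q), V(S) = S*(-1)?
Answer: -31517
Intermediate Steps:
V(S) = -S
H(q) = -q
y(I, Q) = 1 - 6*Q (y(I, Q) = 1 + Q*(-1*6) = 1 + Q*(-6) = 1 - 6*Q)
r(w, C) = -12*w
-14093 - r(11, y(6, -5))² = -14093 - (-12*11)² = -14093 - 1*(-132)² = -14093 - 1*17424 = -14093 - 17424 = -31517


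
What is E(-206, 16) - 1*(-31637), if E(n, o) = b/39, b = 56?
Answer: 1233899/39 ≈ 31638.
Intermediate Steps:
E(n, o) = 56/39
E(-206, 16) - 1*(-31637) = 56/39 - 1*(-31637) = 56/39 + 31637 = 1233899/39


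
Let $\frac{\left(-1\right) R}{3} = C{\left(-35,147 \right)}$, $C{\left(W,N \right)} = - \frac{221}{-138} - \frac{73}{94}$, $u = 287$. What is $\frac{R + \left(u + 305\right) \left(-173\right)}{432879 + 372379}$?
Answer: $- \frac{110714371}{870483898} \approx -0.12719$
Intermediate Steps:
$C{\left(W,N \right)} = \frac{2675}{3243}$ ($C{\left(W,N \right)} = \left(-221\right) \left(- \frac{1}{138}\right) - \frac{73}{94} = \frac{221}{138} - \frac{73}{94} = \frac{2675}{3243}$)
$R = - \frac{2675}{1081}$ ($R = \left(-3\right) \frac{2675}{3243} = - \frac{2675}{1081} \approx -2.4746$)
$\frac{R + \left(u + 305\right) \left(-173\right)}{432879 + 372379} = \frac{- \frac{2675}{1081} + \left(287 + 305\right) \left(-173\right)}{432879 + 372379} = \frac{- \frac{2675}{1081} + 592 \left(-173\right)}{805258} = \left(- \frac{2675}{1081} - 102416\right) \frac{1}{805258} = \left(- \frac{110714371}{1081}\right) \frac{1}{805258} = - \frac{110714371}{870483898}$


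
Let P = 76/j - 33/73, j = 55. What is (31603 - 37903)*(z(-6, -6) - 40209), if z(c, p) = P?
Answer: 203408606520/803 ≈ 2.5331e+8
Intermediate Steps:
P = 3733/4015 (P = 76/55 - 33/73 = 3733/4015 ≈ 0.92976)
z(c, p) = 3733/4015
(31603 - 37903)*(z(-6, -6) - 40209) = (31603 - 37903)*(3733/4015 - 40209) = -6300*(-161435402/4015) = 203408606520/803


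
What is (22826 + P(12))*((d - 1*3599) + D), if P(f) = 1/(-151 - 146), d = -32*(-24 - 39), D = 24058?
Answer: 152365239475/297 ≈ 5.1301e+8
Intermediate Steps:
d = 2016 (d = -32*(-63) = 2016)
P(f) = -1/297 (P(f) = 1/(-297) = -1/297)
(22826 + P(12))*((d - 1*3599) + D) = (22826 - 1/297)*((2016 - 1*3599) + 24058) = 6779321*((2016 - 3599) + 24058)/297 = 6779321*(-1583 + 24058)/297 = (6779321/297)*22475 = 152365239475/297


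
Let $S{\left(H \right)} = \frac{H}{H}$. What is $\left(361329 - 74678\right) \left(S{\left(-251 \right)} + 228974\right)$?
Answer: $65635912725$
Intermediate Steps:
$S{\left(H \right)} = 1$
$\left(361329 - 74678\right) \left(S{\left(-251 \right)} + 228974\right) = \left(361329 - 74678\right) \left(1 + 228974\right) = 286651 \cdot 228975 = 65635912725$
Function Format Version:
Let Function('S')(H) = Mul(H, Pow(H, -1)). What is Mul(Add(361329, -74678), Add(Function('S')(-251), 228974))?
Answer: 65635912725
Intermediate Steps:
Function('S')(H) = 1
Mul(Add(361329, -74678), Add(Function('S')(-251), 228974)) = Mul(Add(361329, -74678), Add(1, 228974)) = Mul(286651, 228975) = 65635912725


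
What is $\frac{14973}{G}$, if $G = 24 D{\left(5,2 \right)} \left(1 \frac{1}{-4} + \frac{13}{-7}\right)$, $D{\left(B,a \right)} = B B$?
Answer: $- \frac{34937}{2950} \approx -11.843$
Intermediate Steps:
$D{\left(B,a \right)} = B^{2}$
$G = - \frac{8850}{7}$ ($G = 24 \cdot 5^{2} \left(1 \frac{1}{-4} + \frac{13}{-7}\right) = 24 \cdot 25 \left(1 \left(- \frac{1}{4}\right) + 13 \left(- \frac{1}{7}\right)\right) = 600 \left(- \frac{1}{4} - \frac{13}{7}\right) = 600 \left(- \frac{59}{28}\right) = - \frac{8850}{7} \approx -1264.3$)
$\frac{14973}{G} = \frac{14973}{- \frac{8850}{7}} = 14973 \left(- \frac{7}{8850}\right) = - \frac{34937}{2950}$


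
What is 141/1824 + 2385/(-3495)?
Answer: -85721/141664 ≈ -0.60510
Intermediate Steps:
141/1824 + 2385/(-3495) = 141*(1/1824) + 2385*(-1/3495) = 47/608 - 159/233 = -85721/141664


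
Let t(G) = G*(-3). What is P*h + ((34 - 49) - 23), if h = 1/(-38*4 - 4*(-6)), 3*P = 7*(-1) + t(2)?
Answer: -14579/384 ≈ -37.966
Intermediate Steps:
t(G) = -3*G
P = -13/3 (P = (7*(-1) - 3*2)/3 = (-7 - 6)/3 = (⅓)*(-13) = -13/3 ≈ -4.3333)
h = -1/128 (h = 1/(-152 + 24) = 1/(-128) = -1/128 ≈ -0.0078125)
P*h + ((34 - 49) - 23) = -13/3*(-1/128) + ((34 - 49) - 23) = 13/384 + (-15 - 23) = 13/384 - 38 = -14579/384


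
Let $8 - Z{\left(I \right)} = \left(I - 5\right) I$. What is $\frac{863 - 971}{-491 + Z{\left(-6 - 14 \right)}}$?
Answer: $\frac{108}{983} \approx 0.10987$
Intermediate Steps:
$Z{\left(I \right)} = 8 - I \left(-5 + I\right)$ ($Z{\left(I \right)} = 8 - \left(I - 5\right) I = 8 - \left(-5 + I\right) I = 8 - I \left(-5 + I\right)$)
$\frac{863 - 971}{-491 + Z{\left(-6 - 14 \right)}} = \frac{863 - 971}{-491 + \left(8 - \left(-6 - 14\right)^{2} + 5 \left(-6 - 14\right)\right)} = - \frac{108}{-491 + \left(8 - \left(-6 - 14\right)^{2} + 5 \left(-6 - 14\right)\right)} = - \frac{108}{-491 + \left(8 - \left(-20\right)^{2} + 5 \left(-20\right)\right)} = - \frac{108}{-491 - 492} = - \frac{108}{-983} = \left(-108\right) \left(- \frac{1}{983}\right) = \frac{108}{983}$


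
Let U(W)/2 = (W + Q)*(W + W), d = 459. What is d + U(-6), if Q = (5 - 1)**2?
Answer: 219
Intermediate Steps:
Q = 16 (Q = 4**2 = 16)
U(W) = 4*W*(16 + W) (U(W) = 2*((W + 16)*(W + W)) = 2*((16 + W)*(2*W)) = 2*(2*W*(16 + W)) = 4*W*(16 + W))
d + U(-6) = 459 + 4*(-6)*(16 - 6) = 459 + 4*(-6)*10 = 459 - 240 = 219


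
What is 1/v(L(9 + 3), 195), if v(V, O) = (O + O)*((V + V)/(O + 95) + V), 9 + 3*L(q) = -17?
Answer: -29/98696 ≈ -0.00029383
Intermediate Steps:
L(q) = -26/3 (L(q) = -3 + (⅓)*(-17) = -3 - 17/3 = -26/3)
v(V, O) = 2*O*(V + 2*V/(95 + O)) (v(V, O) = (2*O)*((2*V)/(95 + O) + V) = (2*O)*(2*V/(95 + O) + V) = (2*O)*(V + 2*V/(95 + O)) = 2*O*(V + 2*V/(95 + O)))
1/v(L(9 + 3), 195) = 1/(2*195*(-26/3)*(97 + 195)/(95 + 195)) = 1/(2*195*(-26/3)*292/290) = 1/(2*195*(-26/3)*(1/290)*292) = 1/(-98696/29) = -29/98696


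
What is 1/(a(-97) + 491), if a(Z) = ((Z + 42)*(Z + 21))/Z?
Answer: 97/43447 ≈ 0.0022326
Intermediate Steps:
a(Z) = (21 + Z)*(42 + Z)/Z (a(Z) = ((42 + Z)*(21 + Z))/Z = ((21 + Z)*(42 + Z))/Z = (21 + Z)*(42 + Z)/Z)
1/(a(-97) + 491) = 1/((63 - 97 + 882/(-97)) + 491) = 1/((63 - 97 + 882*(-1/97)) + 491) = 1/((63 - 97 - 882/97) + 491) = 1/(-4180/97 + 491) = 1/(43447/97) = 97/43447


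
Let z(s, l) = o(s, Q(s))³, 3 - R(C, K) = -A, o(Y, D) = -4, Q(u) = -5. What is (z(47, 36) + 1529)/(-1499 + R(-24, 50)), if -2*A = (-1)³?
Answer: -2930/2991 ≈ -0.97961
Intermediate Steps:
A = ½ (A = -½*(-1)³ = -½*(-1) = ½ ≈ 0.50000)
R(C, K) = 7/2 (R(C, K) = 3 - (-1)/2 = 3 - 1*(-½) = 3 + ½ = 7/2)
z(s, l) = -64 (z(s, l) = (-4)³ = -64)
(z(47, 36) + 1529)/(-1499 + R(-24, 50)) = (-64 + 1529)/(-1499 + 7/2) = 1465/(-2991/2) = 1465*(-2/2991) = -2930/2991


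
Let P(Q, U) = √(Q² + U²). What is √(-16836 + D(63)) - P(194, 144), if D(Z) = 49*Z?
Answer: -2*√14593 + I*√13749 ≈ -241.6 + 117.26*I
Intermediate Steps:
√(-16836 + D(63)) - P(194, 144) = √(-16836 + 49*63) - √(194² + 144²) = √(-16836 + 3087) - √(37636 + 20736) = √(-13749) - √58372 = I*√13749 - 2*√14593 = -2*√14593 + I*√13749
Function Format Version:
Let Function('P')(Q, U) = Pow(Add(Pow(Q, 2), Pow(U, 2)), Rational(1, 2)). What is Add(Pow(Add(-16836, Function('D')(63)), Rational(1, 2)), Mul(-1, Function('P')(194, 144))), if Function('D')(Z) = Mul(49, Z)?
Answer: Add(Mul(-2, Pow(14593, Rational(1, 2))), Mul(I, Pow(13749, Rational(1, 2)))) ≈ Add(-241.60, Mul(117.26, I))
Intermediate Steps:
Add(Pow(Add(-16836, Function('D')(63)), Rational(1, 2)), Mul(-1, Function('P')(194, 144))) = Add(Pow(Add(-16836, Mul(49, 63)), Rational(1, 2)), Mul(-1, Pow(Add(Pow(194, 2), Pow(144, 2)), Rational(1, 2)))) = Add(Pow(Add(-16836, 3087), Rational(1, 2)), Mul(-1, Pow(Add(37636, 20736), Rational(1, 2)))) = Add(Pow(-13749, Rational(1, 2)), Mul(-1, Pow(58372, Rational(1, 2)))) = Add(Mul(I, Pow(13749, Rational(1, 2))), Mul(-1, Mul(2, Pow(14593, Rational(1, 2))))) = Add(Mul(I, Pow(13749, Rational(1, 2))), Mul(-2, Pow(14593, Rational(1, 2)))) = Add(Mul(-2, Pow(14593, Rational(1, 2))), Mul(I, Pow(13749, Rational(1, 2))))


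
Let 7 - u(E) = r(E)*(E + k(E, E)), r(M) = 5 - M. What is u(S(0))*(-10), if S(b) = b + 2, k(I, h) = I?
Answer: 50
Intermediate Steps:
S(b) = 2 + b
u(E) = 7 - 2*E*(5 - E) (u(E) = 7 - (5 - E)*(E + E) = 7 - (5 - E)*2*E = 7 - 2*E*(5 - E))
u(S(0))*(-10) = (7 + 2*(2 + 0)*(-5 + (2 + 0)))*(-10) = (7 + 2*2*(-5 + 2))*(-10) = (7 + 2*2*(-3))*(-10) = (7 - 12)*(-10) = -5*(-10) = 50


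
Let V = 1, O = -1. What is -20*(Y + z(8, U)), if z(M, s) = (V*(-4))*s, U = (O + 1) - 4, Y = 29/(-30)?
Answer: -902/3 ≈ -300.67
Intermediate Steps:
Y = -29/30 (Y = 29*(-1/30) = -29/30 ≈ -0.96667)
U = -4 (U = (-1 + 1) - 4 = 0 - 4 = -4)
z(M, s) = -4*s (z(M, s) = (1*(-4))*s = -4*s)
-20*(Y + z(8, U)) = -20*(-29/30 - 4*(-4)) = -20*(-29/30 + 16) = -20*451/30 = -902/3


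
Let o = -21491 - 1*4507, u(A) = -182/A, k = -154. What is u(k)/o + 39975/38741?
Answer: 11431466917/11079073698 ≈ 1.0318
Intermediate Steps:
o = -25998 (o = -21491 - 4507 = -25998)
u(k)/o + 39975/38741 = -182/(-154)/(-25998) + 39975/38741 = -182*(-1/154)*(-1/25998) + 39975*(1/38741) = (13/11)*(-1/25998) + 39975/38741 = -13/285978 + 39975/38741 = 11431466917/11079073698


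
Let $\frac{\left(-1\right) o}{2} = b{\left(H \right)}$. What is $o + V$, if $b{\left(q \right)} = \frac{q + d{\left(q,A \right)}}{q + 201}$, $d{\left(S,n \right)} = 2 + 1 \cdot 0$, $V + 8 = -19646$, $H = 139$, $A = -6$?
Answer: $- \frac{3341321}{170} \approx -19655.0$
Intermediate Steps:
$V = -19654$ ($V = -8 - 19646 = -19654$)
$d{\left(S,n \right)} = 2$ ($d{\left(S,n \right)} = 2 + 0 = 2$)
$b{\left(q \right)} = \frac{2 + q}{201 + q}$ ($b{\left(q \right)} = \frac{q + 2}{q + 201} = \frac{2 + q}{201 + q}$)
$o = - \frac{141}{170}$ ($o = - 2 \frac{2 + 139}{201 + 139} = - 2 \cdot \frac{1}{340} \cdot 141 = \left(-2\right) \frac{141}{340} = - \frac{141}{170} \approx -0.82941$)
$o + V = - \frac{141}{170} - 19654 = - \frac{3341321}{170}$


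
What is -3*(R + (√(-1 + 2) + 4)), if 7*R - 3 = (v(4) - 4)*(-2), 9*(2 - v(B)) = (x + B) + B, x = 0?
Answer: -394/21 ≈ -18.762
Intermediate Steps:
v(B) = 2 - 2*B/9 (v(B) = 2 - ((0 + B) + B)/9 = 2 - (B + B)/9 = 2 - 2*B/9)
R = 79/63 (R = 3/7 + (((2 - 2/9*4) - 4)*(-2))/7 = 3/7 + (((2 - 8/9) - 4)*(-2))/7 = 3/7 + ((10/9 - 4)*(-2))/7 = 3/7 + (-26/9*(-2))/7 = 3/7 + (⅐)*(52/9) = 3/7 + 52/63 = 79/63 ≈ 1.2540)
-3*(R + (√(-1 + 2) + 4)) = -3*(79/63 + (√(-1 + 2) + 4)) = -3*(79/63 + (√1 + 4)) = -3*(79/63 + (1 + 4)) = -3*(79/63 + 5) = -3*394/63 = -394/21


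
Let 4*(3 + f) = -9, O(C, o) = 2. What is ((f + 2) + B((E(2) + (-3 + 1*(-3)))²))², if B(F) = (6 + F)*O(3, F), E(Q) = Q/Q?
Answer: 55225/16 ≈ 3451.6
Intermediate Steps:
E(Q) = 1
f = -21/4 (f = -3 + (¼)*(-9) = -3 - 9/4 = -21/4 ≈ -5.2500)
B(F) = 12 + 2*F (B(F) = (6 + F)*2 = 12 + 2*F)
((f + 2) + B((E(2) + (-3 + 1*(-3)))²))² = ((-21/4 + 2) + (12 + 2*(1 + (-3 + 1*(-3)))²))² = (-13/4 + (12 + 2*(1 + (-3 - 3))²))² = (-13/4 + (12 + 2*(1 - 6)²))² = (-13/4 + (12 + 2*(-5)²))² = (-13/4 + (12 + 2*25))² = (-13/4 + (12 + 50))² = (-13/4 + 62)² = (235/4)² = 55225/16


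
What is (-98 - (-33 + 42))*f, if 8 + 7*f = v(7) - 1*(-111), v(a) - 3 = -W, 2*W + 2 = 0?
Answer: -11449/7 ≈ -1635.6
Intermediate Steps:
W = -1 (W = -1 + (½)*0 = -1 + 0 = -1)
v(a) = 4 (v(a) = 3 - 1*(-1) = 3 + 1 = 4)
f = 107/7 (f = -8/7 + (4 - 1*(-111))/7 = -8/7 + (4 + 111)/7 = -8/7 + (⅐)*115 = -8/7 + 115/7 = 107/7 ≈ 15.286)
(-98 - (-33 + 42))*f = (-98 - (-33 + 42))*(107/7) = (-98 - 1*9)*(107/7) = (-98 - 9)*(107/7) = -107*107/7 = -11449/7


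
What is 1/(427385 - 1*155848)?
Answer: 1/271537 ≈ 3.6827e-6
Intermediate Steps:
1/(427385 - 1*155848) = 1/(427385 - 155848) = 1/271537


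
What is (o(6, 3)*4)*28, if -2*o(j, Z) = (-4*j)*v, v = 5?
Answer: 6720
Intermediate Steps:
o(j, Z) = 10*j (o(j, Z) = -(-4*j)*5/2 = -(-10)*j = 10*j)
(o(6, 3)*4)*28 = ((10*6)*4)*28 = (60*4)*28 = 240*28 = 6720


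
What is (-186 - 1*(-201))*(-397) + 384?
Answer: -5571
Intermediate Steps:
(-186 - 1*(-201))*(-397) + 384 = (-186 + 201)*(-397) + 384 = 15*(-397) + 384 = -5955 + 384 = -5571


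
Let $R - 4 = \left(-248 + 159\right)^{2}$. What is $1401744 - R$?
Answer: $1393819$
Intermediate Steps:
$R = 7925$ ($R = 4 + \left(-248 + 159\right)^{2} = 4 + \left(-89\right)^{2} = 4 + 7921 = 7925$)
$1401744 - R = 1401744 - 7925 = 1393819$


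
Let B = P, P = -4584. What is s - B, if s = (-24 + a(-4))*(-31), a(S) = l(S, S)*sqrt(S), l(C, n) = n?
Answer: 5328 + 248*I ≈ 5328.0 + 248.0*I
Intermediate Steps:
B = -4584
a(S) = S**(3/2) (a(S) = S*sqrt(S) = S**(3/2))
s = 744 + 248*I (s = (-24 + (-4)**(3/2))*(-31) = (-24 - 8*I)*(-31) = 744 + 248*I ≈ 744.0 + 248.0*I)
s - B = (744 + 248*I) - 1*(-4584) = (744 + 248*I) + 4584 = 5328 + 248*I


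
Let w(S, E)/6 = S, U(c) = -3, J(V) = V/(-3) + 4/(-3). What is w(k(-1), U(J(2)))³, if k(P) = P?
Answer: -216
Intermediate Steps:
J(V) = -4/3 - V/3 (J(V) = V*(-⅓) + 4*(-⅓) = -V/3 - 4/3 = -4/3 - V/3)
w(S, E) = 6*S
w(k(-1), U(J(2)))³ = (6*(-1))³ = (-6)³ = -216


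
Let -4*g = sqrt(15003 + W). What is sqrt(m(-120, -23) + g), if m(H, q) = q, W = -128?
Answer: sqrt(-92 - 5*sqrt(595))/2 ≈ 7.3137*I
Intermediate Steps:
g = -5*sqrt(595)/4 (g = -sqrt(15003 - 128)/4 = -5*sqrt(595)/4 ≈ -30.491)
sqrt(m(-120, -23) + g) = sqrt(-23 - 5*sqrt(595)/4)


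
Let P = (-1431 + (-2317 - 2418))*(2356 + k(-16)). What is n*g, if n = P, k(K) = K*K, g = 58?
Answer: -934124336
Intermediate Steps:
k(K) = K**2
P = -16105592 (P = (-1431 + (-2317 - 2418))*(2356 + (-16)**2) = (-1431 - 4735)*(2356 + 256) = -6166*2612 = -16105592)
n = -16105592
n*g = -16105592*58 = -934124336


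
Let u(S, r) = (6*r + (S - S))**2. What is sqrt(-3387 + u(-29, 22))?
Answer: sqrt(14037) ≈ 118.48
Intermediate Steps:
u(S, r) = 36*r**2 (u(S, r) = (6*r + 0)**2 = (6*r)**2 = 36*r**2)
sqrt(-3387 + u(-29, 22)) = sqrt(-3387 + 36*22**2) = sqrt(-3387 + 36*484) = sqrt(-3387 + 17424) = sqrt(14037)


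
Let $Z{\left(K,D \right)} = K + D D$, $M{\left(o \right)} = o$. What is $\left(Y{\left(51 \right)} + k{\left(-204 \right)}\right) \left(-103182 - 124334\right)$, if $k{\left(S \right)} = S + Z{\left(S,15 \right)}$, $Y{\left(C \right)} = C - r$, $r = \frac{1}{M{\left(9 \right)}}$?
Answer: $\frac{270516524}{9} \approx 3.0057 \cdot 10^{7}$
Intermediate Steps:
$r = \frac{1}{9} \approx 0.11111$
$Z{\left(K,D \right)} = K + D^{2}$
$Y{\left(C \right)} = - \frac{1}{9} + C$ ($Y{\left(C \right)} = C - \frac{1}{9} = - \frac{1}{9} + C$)
$k{\left(S \right)} = 225 + 2 S$ ($k{\left(S \right)} = S + \left(S + 15^{2}\right) = S + \left(S + 225\right) = S + \left(225 + S\right) = 225 + 2 S$)
$\left(Y{\left(51 \right)} + k{\left(-204 \right)}\right) \left(-103182 - 124334\right) = \left(\left(- \frac{1}{9} + 51\right) + \left(225 + 2 \left(-204\right)\right)\right) \left(-103182 - 124334\right) = \left(\frac{458}{9} + \left(225 - 408\right)\right) \left(-227516\right) = \left(\frac{458}{9} - 183\right) \left(-227516\right) = \left(- \frac{1189}{9}\right) \left(-227516\right) = \frac{270516524}{9}$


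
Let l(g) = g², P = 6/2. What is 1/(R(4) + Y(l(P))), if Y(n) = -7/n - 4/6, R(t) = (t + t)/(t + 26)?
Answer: -45/53 ≈ -0.84906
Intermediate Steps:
P = 3 (P = 6*(½) = 3)
R(t) = 2*t/(26 + t) (R(t) = (2*t)/(26 + t) = 2*t/(26 + t))
Y(n) = -⅔ - 7/n (Y(n) = -7/n - 4*⅙ = -7/n - ⅔ = -⅔ - 7/n)
1/(R(4) + Y(l(P))) = 1/(2*4/(26 + 4) + (-⅔ - 7/(3²))) = 1/(2*4/30 + (-⅔ - 7/9)) = 1/(2*4*(1/30) + (-⅔ - 7*⅑)) = 1/(4/15 + (-⅔ - 7/9)) = 1/(4/15 - 13/9) = 1/(-53/45) = -45/53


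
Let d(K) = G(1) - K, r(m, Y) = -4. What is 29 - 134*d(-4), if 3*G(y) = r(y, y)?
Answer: -985/3 ≈ -328.33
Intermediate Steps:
G(y) = -4/3 (G(y) = (⅓)*(-4) = -4/3)
d(K) = -4/3 - K
29 - 134*d(-4) = 29 - 134*(-4/3 - 1*(-4)) = 29 - 134*(-4/3 + 4) = 29 - 134*8/3 = 29 - 1072/3 = -985/3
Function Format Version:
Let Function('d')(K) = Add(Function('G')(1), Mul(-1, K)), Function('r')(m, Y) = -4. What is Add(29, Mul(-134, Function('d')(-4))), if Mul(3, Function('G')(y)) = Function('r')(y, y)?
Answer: Rational(-985, 3) ≈ -328.33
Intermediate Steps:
Function('G')(y) = Rational(-4, 3) (Function('G')(y) = Mul(Rational(1, 3), -4) = Rational(-4, 3))
Function('d')(K) = Add(Rational(-4, 3), Mul(-1, K))
Add(29, Mul(-134, Function('d')(-4))) = Add(29, Mul(-134, Add(Rational(-4, 3), Mul(-1, -4)))) = Add(29, Mul(-134, Add(Rational(-4, 3), 4))) = Add(29, Mul(-134, Rational(8, 3))) = Add(29, Rational(-1072, 3)) = Rational(-985, 3)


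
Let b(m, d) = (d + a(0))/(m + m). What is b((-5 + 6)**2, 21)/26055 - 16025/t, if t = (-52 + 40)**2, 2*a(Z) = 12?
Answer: -15464053/138960 ≈ -111.28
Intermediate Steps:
a(Z) = 6 (a(Z) = (1/2)*12 = 6)
b(m, d) = (6 + d)/(2*m) (b(m, d) = (d + 6)/(m + m) = (6 + d)/((2*m)) = (6 + d)*(1/(2*m)) = (6 + d)/(2*m))
t = 144 (t = (-12)**2 = 144)
b((-5 + 6)**2, 21)/26055 - 16025/t = ((6 + 21)/(2*((-5 + 6)**2)))/26055 - 16025/144 = ((1/2)*27/1**2)*(1/26055) - 16025*1/144 = ((1/2)*27/1)*(1/26055) - 16025/144 = ((1/2)*1*27)*(1/26055) - 16025/144 = (27/2)*(1/26055) - 16025/144 = 1/1930 - 16025/144 = -15464053/138960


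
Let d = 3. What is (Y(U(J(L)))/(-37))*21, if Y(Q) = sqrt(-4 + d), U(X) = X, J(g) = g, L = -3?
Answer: -21*I/37 ≈ -0.56757*I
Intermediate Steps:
Y(Q) = I (Y(Q) = sqrt(-4 + 3) = sqrt(-1) = I)
(Y(U(J(L)))/(-37))*21 = (I/(-37))*21 = (I*(-1/37))*21 = -I/37*21 = -21*I/37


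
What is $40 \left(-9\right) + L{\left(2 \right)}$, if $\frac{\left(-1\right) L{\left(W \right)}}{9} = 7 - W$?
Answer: $-405$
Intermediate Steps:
$L{\left(W \right)} = -63 + 9 W$ ($L{\left(W \right)} = - 9 \left(7 - W\right) = -63 + 9 W$)
$40 \left(-9\right) + L{\left(2 \right)} = 40 \left(-9\right) + \left(-63 + 9 \cdot 2\right) = -360 + \left(-63 + 18\right) = -360 - 45 = -405$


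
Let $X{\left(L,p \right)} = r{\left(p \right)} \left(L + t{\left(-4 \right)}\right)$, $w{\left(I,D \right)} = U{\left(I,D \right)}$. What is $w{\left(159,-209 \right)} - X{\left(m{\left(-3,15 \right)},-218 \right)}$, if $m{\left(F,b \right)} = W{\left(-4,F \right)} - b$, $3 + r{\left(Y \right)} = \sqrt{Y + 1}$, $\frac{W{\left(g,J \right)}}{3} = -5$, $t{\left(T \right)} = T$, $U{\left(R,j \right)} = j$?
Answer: $-311 + 34 i \sqrt{217} \approx -311.0 + 500.85 i$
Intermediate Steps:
$W{\left(g,J \right)} = -15$ ($W{\left(g,J \right)} = 3 \left(-5\right) = -15$)
$w{\left(I,D \right)} = D$
$r{\left(Y \right)} = -3 + \sqrt{1 + Y}$ ($r{\left(Y \right)} = -3 + \sqrt{Y + 1} = -3 + \sqrt{1 + Y}$)
$m{\left(F,b \right)} = -15 - b$
$X{\left(L,p \right)} = \left(-4 + L\right) \left(-3 + \sqrt{1 + p}\right)$ ($X{\left(L,p \right)} = \left(-3 + \sqrt{1 + p}\right) \left(L - 4\right) = \left(-3 + \sqrt{1 + p}\right) \left(-4 + L\right) = \left(-4 + L\right) \left(-3 + \sqrt{1 + p}\right)$)
$w{\left(159,-209 \right)} - X{\left(m{\left(-3,15 \right)},-218 \right)} = -209 - \left(-4 - 30\right) \left(-3 + \sqrt{1 - 218}\right) = -209 - \left(-4 - 30\right) \left(-3 + \sqrt{-217}\right) = -209 - \left(-4 - 30\right) \left(-3 + i \sqrt{217}\right) = -209 - - 34 \left(-3 + i \sqrt{217}\right) = -209 - \left(102 - 34 i \sqrt{217}\right) = -311 + 34 i \sqrt{217}$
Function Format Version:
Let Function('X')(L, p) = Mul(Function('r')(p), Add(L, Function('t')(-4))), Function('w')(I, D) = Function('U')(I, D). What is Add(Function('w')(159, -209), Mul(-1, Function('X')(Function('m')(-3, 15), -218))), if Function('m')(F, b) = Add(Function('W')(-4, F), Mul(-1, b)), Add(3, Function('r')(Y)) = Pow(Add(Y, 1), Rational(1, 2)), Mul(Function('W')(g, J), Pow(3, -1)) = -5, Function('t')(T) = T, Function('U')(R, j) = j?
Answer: Add(-311, Mul(34, I, Pow(217, Rational(1, 2)))) ≈ Add(-311.00, Mul(500.85, I))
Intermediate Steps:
Function('W')(g, J) = -15 (Function('W')(g, J) = Mul(3, -5) = -15)
Function('w')(I, D) = D
Function('r')(Y) = Add(-3, Pow(Add(1, Y), Rational(1, 2))) (Function('r')(Y) = Add(-3, Pow(Add(Y, 1), Rational(1, 2))) = Add(-3, Pow(Add(1, Y), Rational(1, 2))))
Function('m')(F, b) = Add(-15, Mul(-1, b))
Function('X')(L, p) = Mul(Add(-4, L), Add(-3, Pow(Add(1, p), Rational(1, 2)))) (Function('X')(L, p) = Mul(Add(-3, Pow(Add(1, p), Rational(1, 2))), Add(L, -4)) = Mul(Add(-3, Pow(Add(1, p), Rational(1, 2))), Add(-4, L)) = Mul(Add(-4, L), Add(-3, Pow(Add(1, p), Rational(1, 2)))))
Add(Function('w')(159, -209), Mul(-1, Function('X')(Function('m')(-3, 15), -218))) = Add(-209, Mul(-1, Mul(Add(-4, Add(-15, Mul(-1, 15))), Add(-3, Pow(Add(1, -218), Rational(1, 2)))))) = Add(-209, Mul(-1, Mul(Add(-4, Add(-15, -15)), Add(-3, Pow(-217, Rational(1, 2)))))) = Add(-209, Mul(-1, Mul(Add(-4, -30), Add(-3, Mul(I, Pow(217, Rational(1, 2))))))) = Add(-209, Mul(-1, Mul(-34, Add(-3, Mul(I, Pow(217, Rational(1, 2))))))) = Add(-209, Mul(-1, Add(102, Mul(-34, I, Pow(217, Rational(1, 2)))))) = Add(-209, Add(-102, Mul(34, I, Pow(217, Rational(1, 2))))) = Add(-311, Mul(34, I, Pow(217, Rational(1, 2))))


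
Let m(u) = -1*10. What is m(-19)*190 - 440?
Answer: -2340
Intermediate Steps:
m(u) = -10
m(-19)*190 - 440 = -10*190 - 440 = -1900 - 440 = -2340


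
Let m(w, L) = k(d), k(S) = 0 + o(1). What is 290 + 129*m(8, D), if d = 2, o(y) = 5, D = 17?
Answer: 935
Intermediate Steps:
k(S) = 5 (k(S) = 0 + 5 = 5)
m(w, L) = 5
290 + 129*m(8, D) = 290 + 129*5 = 290 + 645 = 935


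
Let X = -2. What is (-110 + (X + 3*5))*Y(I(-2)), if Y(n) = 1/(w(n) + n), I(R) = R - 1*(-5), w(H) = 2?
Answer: -97/5 ≈ -19.400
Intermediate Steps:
I(R) = 5 + R (I(R) = R + 5 = 5 + R)
Y(n) = 1/(2 + n)
(-110 + (X + 3*5))*Y(I(-2)) = (-110 + (-2 + 3*5))/(2 + (5 - 2)) = (-110 + (-2 + 15))/(2 + 3) = (-110 + 13)/5 = -97*1/5 = -97/5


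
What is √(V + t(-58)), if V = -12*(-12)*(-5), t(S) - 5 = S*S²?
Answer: I*√195827 ≈ 442.52*I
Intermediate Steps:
t(S) = 5 + S³ (t(S) = 5 + S*S² = 5 + S³)
V = -720 (V = 144*(-5) = -720)
√(V + t(-58)) = √(-720 + (5 + (-58)³)) = √(-720 + (5 - 195112)) = √(-720 - 195107) = √(-195827) = I*√195827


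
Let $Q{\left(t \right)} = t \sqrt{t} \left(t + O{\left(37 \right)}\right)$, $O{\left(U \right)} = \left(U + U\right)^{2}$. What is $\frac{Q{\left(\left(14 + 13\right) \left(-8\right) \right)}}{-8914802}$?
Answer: $\frac{3408480 i \sqrt{6}}{4457401} \approx 1.8731 i$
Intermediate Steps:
$O{\left(U \right)} = 4 U^{2}$ ($O{\left(U \right)} = \left(2 U\right)^{2} = 4 U^{2}$)
$Q{\left(t \right)} = t^{\frac{3}{2}} \left(5476 + t\right)$ ($Q{\left(t \right)} = t \sqrt{t} \left(t + 4 \cdot 37^{2}\right) = t^{\frac{3}{2}} \left(t + 4 \cdot 1369\right) = t^{\frac{3}{2}} \left(t + 5476\right) = t^{\frac{3}{2}} \left(5476 + t\right)$)
$\frac{Q{\left(\left(14 + 13\right) \left(-8\right) \right)}}{-8914802} = \frac{\left(\left(14 + 13\right) \left(-8\right)\right)^{\frac{3}{2}} \left(5476 + \left(14 + 13\right) \left(-8\right)\right)}{-8914802} = \left(27 \left(-8\right)\right)^{\frac{3}{2}} \left(5476 + 27 \left(-8\right)\right) \left(- \frac{1}{8914802}\right) = \left(-216\right)^{\frac{3}{2}} \left(5476 - 216\right) \left(- \frac{1}{8914802}\right) = - 1296 i \sqrt{6} \cdot 5260 \left(- \frac{1}{8914802}\right) = - 6816960 i \sqrt{6} \left(- \frac{1}{8914802}\right) = \frac{3408480 i \sqrt{6}}{4457401}$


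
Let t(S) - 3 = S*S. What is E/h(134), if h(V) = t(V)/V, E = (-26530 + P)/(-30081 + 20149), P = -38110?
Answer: 2165440/44592197 ≈ 0.048561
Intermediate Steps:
t(S) = 3 + S² (t(S) = 3 + S*S = 3 + S²)
E = 16160/2483 (E = (-26530 - 38110)/(-30081 + 20149) = -64640/(-9932) = -64640*(-1/9932) = 16160/2483 ≈ 6.5083)
h(V) = (3 + V²)/V
E/h(134) = 16160/(2483*(134 + 3/134)) = 16160/(2483*(17959/134)) = (16160/2483)*(134/17959) = 2165440/44592197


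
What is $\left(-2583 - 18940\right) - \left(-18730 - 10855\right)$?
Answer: $8062$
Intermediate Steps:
$\left(-2583 - 18940\right) - \left(-18730 - 10855\right) = -21523 - -29585 = -21523 + 29585 = 8062$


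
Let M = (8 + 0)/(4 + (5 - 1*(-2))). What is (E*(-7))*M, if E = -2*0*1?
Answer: 0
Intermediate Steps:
M = 8/11 (M = 8/(4 + (5 + 2)) = 8/(4 + 7) = 8/11 ≈ 0.72727)
E = 0 (E = 0*1 = 0)
(E*(-7))*M = (0*(-7))*(8/11) = 0*(8/11) = 0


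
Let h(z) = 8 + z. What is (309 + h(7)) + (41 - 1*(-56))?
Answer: 421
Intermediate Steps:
(309 + h(7)) + (41 - 1*(-56)) = (309 + (8 + 7)) + (41 - 1*(-56)) = (309 + 15) + (41 + 56) = 324 + 97 = 421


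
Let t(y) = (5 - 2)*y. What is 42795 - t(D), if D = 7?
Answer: 42774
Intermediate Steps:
t(y) = 3*y
42795 - t(D) = 42795 - 3*7 = 42795 - 1*21 = 42795 - 21 = 42774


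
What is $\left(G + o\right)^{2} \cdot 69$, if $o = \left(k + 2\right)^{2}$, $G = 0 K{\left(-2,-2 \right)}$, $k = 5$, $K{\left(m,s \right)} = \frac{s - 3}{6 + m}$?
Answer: $165669$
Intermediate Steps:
$K{\left(m,s \right)} = \frac{-3 + s}{6 + m}$
$G = 0$ ($G = 0 \frac{-3 - 2}{6 - 2} = 0 \cdot \frac{1}{4} \left(-5\right) = 0 \left(- \frac{5}{4}\right) = 0$)
$o = 49$ ($o = \left(5 + 2\right)^{2} = 7^{2} = 49$)
$\left(G + o\right)^{2} \cdot 69 = \left(0 + 49\right)^{2} \cdot 69 = 49^{2} \cdot 69 = 2401 \cdot 69 = 165669$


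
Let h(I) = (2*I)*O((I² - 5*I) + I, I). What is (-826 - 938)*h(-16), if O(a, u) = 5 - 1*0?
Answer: 282240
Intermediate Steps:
O(a, u) = 5 (O(a, u) = 5 + 0 = 5)
h(I) = 10*I (h(I) = (2*I)*5 = 10*I)
(-826 - 938)*h(-16) = (-826 - 938)*(10*(-16)) = -1764*(-160) = 282240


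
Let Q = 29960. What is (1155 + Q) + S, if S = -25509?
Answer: 5606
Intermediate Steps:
(1155 + Q) + S = (1155 + 29960) - 25509 = 31115 - 25509 = 5606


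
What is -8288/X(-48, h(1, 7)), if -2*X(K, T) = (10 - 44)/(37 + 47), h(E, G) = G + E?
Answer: -696192/17 ≈ -40953.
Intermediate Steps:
h(E, G) = E + G
X(K, T) = 17/84 (X(K, T) = -(10 - 44)/(2*(37 + 47)) = -(-17)/84 = -½*(-17/42) = 17/84)
-8288/X(-48, h(1, 7)) = -8288/17/84 = -8288*84/17 = -696192/17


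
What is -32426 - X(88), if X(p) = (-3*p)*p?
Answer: -9194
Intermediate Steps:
X(p) = -3*p²
-32426 - X(88) = -32426 - (-3)*88² = -32426 - (-3)*7744 = -32426 - 1*(-23232) = -32426 + 23232 = -9194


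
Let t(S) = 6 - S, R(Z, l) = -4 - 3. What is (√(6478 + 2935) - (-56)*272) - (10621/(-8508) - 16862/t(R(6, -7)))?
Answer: 1828320097/110604 + √9413 ≈ 16627.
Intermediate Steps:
R(Z, l) = -7
(√(6478 + 2935) - (-56)*272) - (10621/(-8508) - 16862/t(R(6, -7))) = (√(6478 + 2935) - (-56)*272) - (10621/(-8508) - 16862/(6 - 1*(-7))) = (√9413 - 1*(-15232)) - (10621*(-1/8508) - 16862/(6 + 7)) = (√9413 + 15232) - (-10621/8508 - 16862/13) = (15232 + √9413) - (-10621/8508 - 16862*1/13) = (15232 + √9413) - (-10621/8508 - 16862/13) = (15232 + √9413) - 1*(-143599969/110604) = (15232 + √9413) + 143599969/110604 = 1828320097/110604 + √9413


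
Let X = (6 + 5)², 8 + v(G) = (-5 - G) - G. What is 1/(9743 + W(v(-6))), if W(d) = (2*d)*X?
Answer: 1/9501 ≈ 0.00010525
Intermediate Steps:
v(G) = -13 - 2*G (v(G) = -8 + ((-5 - G) - G) = -8 + (-5 - 2*G) = -13 - 2*G)
X = 121 (X = 11² = 121)
W(d) = 242*d (W(d) = (2*d)*121 = 242*d)
1/(9743 + W(v(-6))) = 1/(9743 + 242*(-13 - 2*(-6))) = 1/(9743 + 242*(-13 + 12)) = 1/(9743 + 242*(-1)) = 1/(9743 - 242) = 1/9501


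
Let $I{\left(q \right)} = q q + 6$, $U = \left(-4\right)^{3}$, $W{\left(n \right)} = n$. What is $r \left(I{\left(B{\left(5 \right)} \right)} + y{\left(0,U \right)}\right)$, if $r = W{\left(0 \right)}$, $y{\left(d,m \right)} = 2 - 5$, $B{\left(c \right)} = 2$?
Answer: $0$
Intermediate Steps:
$U = -64$
$y{\left(d,m \right)} = -3$ ($y{\left(d,m \right)} = 2 - 5 = -3$)
$I{\left(q \right)} = 6 + q^{2}$ ($I{\left(q \right)} = q^{2} + 6 = 6 + q^{2}$)
$r = 0$
$r \left(I{\left(B{\left(5 \right)} \right)} + y{\left(0,U \right)}\right) = 0 \left(\left(6 + 2^{2}\right) - 3\right) = 0 \left(\left(6 + 4\right) - 3\right) = 0 \left(10 - 3\right) = 0 \cdot 7 = 0$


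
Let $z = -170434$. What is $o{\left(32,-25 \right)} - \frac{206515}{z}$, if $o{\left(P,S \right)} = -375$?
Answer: $- \frac{63706235}{170434} \approx -373.79$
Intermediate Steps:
$o{\left(32,-25 \right)} - \frac{206515}{z} = -375 - \frac{206515}{-170434} = -375 - 206515 \left(- \frac{1}{170434}\right) = -375 - - \frac{206515}{170434} = -375 + \frac{206515}{170434} = - \frac{63706235}{170434}$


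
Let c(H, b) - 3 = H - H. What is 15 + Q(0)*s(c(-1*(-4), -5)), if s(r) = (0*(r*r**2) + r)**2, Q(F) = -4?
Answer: -21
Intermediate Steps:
c(H, b) = 3 (c(H, b) = 3 + (H - H) = 3 + 0 = 3)
s(r) = r**2 (s(r) = (0*r**3 + r)**2 = (0 + r)**2 = r**2)
15 + Q(0)*s(c(-1*(-4), -5)) = 15 - 4*3**2 = 15 - 4*9 = 15 - 36 = -21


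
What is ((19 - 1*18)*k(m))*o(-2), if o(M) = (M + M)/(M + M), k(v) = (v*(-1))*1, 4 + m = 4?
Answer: 0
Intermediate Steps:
m = 0 (m = -4 + 4 = 0)
k(v) = -v (k(v) = -v*1 = -v)
o(M) = 1 (o(M) = (2*M)/((2*M)) = (2*M)*(1/(2*M)) = 1)
((19 - 1*18)*k(m))*o(-2) = ((19 - 1*18)*(-1*0))*1 = ((19 - 18)*0)*1 = (1*0)*1 = 0*1 = 0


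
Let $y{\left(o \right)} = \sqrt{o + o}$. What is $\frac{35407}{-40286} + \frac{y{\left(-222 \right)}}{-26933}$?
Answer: $- \frac{35407}{40286} - \frac{2 i \sqrt{111}}{26933} \approx -0.87889 - 0.00078236 i$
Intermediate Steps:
$y{\left(o \right)} = \sqrt{2} \sqrt{o}$ ($y{\left(o \right)} = \sqrt{2 o} = \sqrt{2} \sqrt{o}$)
$\frac{35407}{-40286} + \frac{y{\left(-222 \right)}}{-26933} = \frac{35407}{-40286} + \frac{\sqrt{2} \sqrt{-222}}{-26933} = 35407 \left(- \frac{1}{40286}\right) + \sqrt{2} i \sqrt{222} \left(- \frac{1}{26933}\right) = - \frac{35407}{40286} + 2 i \sqrt{111} \left(- \frac{1}{26933}\right) = - \frac{35407}{40286} - \frac{2 i \sqrt{111}}{26933}$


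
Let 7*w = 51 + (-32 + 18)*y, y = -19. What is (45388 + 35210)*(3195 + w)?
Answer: 261160548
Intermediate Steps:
w = 317/7 (w = (51 + (-32 + 18)*(-19))/7 = (51 - 14*(-19))/7 = (51 + 266)/7 = (1/7)*317 = 317/7 ≈ 45.286)
(45388 + 35210)*(3195 + w) = (45388 + 35210)*(3195 + 317/7) = 80598*(22682/7) = 261160548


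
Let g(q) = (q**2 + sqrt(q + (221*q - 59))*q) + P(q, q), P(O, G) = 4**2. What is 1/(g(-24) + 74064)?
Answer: 2333/174269414 + 3*I*sqrt(5387)/697077656 ≈ 1.3387e-5 + 3.1587e-7*I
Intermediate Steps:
P(O, G) = 16
g(q) = 16 + q**2 + q*sqrt(-59 + 222*q) (g(q) = (q**2 + sqrt(q + (221*q - 59))*q) + 16 = (q**2 + sqrt(q + (-59 + 221*q))*q) + 16 = (q**2 + sqrt(-59 + 222*q)*q) + 16 = (q**2 + q*sqrt(-59 + 222*q)) + 16 = 16 + q**2 + q*sqrt(-59 + 222*q))
1/(g(-24) + 74064) = 1/((16 + (-24)**2 - 24*sqrt(-59 + 222*(-24))) + 74064) = 1/((16 + 576 - 24*sqrt(-59 - 5328)) + 74064) = 1/((16 + 576 - 24*I*sqrt(5387)) + 74064) = 1/((592 - 24*I*sqrt(5387)) + 74064) = 1/(74656 - 24*I*sqrt(5387))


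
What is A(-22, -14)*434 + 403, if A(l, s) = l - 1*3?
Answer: -10447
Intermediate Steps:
A(l, s) = -3 + l (A(l, s) = l - 3 = -3 + l)
A(-22, -14)*434 + 403 = (-3 - 22)*434 + 403 = -25*434 + 403 = -10850 + 403 = -10447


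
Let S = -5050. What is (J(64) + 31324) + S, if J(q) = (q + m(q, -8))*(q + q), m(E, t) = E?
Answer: 42658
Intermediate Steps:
J(q) = 4*q² (J(q) = (q + q)*(q + q) = (2*q)*(2*q) = 4*q²)
(J(64) + 31324) + S = (4*64² + 31324) - 5050 = (4*4096 + 31324) - 5050 = (16384 + 31324) - 5050 = 47708 - 5050 = 42658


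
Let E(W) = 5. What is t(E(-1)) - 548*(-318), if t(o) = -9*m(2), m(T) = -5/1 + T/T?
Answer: 174300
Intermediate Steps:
m(T) = -4 (m(T) = -5*1 + 1 = -5 + 1 = -4)
t(o) = 36 (t(o) = -9*(-4) = 36)
t(E(-1)) - 548*(-318) = 36 - 548*(-318) = 36 + 174264 = 174300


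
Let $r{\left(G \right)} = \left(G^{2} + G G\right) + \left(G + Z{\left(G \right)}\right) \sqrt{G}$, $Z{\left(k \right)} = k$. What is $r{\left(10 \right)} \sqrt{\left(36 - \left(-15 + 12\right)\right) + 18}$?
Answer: $20 \sqrt{57} \left(10 + \sqrt{10}\right) \approx 1987.5$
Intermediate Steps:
$r{\left(G \right)} = 2 G^{2} + 2 G^{\frac{3}{2}}$ ($r{\left(G \right)} = \left(G^{2} + G G\right) + \left(G + G\right) \sqrt{G} = \left(G^{2} + G^{2}\right) + 2 G \sqrt{G} = 2 G^{2} + 2 G^{\frac{3}{2}}$)
$r{\left(10 \right)} \sqrt{\left(36 - \left(-15 + 12\right)\right) + 18} = \left(2 \cdot 10^{2} + 2 \cdot 10^{\frac{3}{2}}\right) \sqrt{\left(36 - \left(-15 + 12\right)\right) + 18} = \left(2 \cdot 100 + 2 \cdot 10 \sqrt{10}\right) \sqrt{\left(36 - -3\right) + 18} = \left(200 + 20 \sqrt{10}\right) \sqrt{\left(36 + 3\right) + 18} = \left(200 + 20 \sqrt{10}\right) \sqrt{39 + 18} = \left(200 + 20 \sqrt{10}\right) \sqrt{57} = \sqrt{57} \left(200 + 20 \sqrt{10}\right)$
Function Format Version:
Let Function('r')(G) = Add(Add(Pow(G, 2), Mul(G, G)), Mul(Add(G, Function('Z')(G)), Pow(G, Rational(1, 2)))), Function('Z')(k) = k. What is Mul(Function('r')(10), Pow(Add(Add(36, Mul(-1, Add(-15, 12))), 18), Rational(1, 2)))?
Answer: Mul(20, Pow(57, Rational(1, 2)), Add(10, Pow(10, Rational(1, 2)))) ≈ 1987.5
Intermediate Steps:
Function('r')(G) = Add(Mul(2, Pow(G, 2)), Mul(2, Pow(G, Rational(3, 2)))) (Function('r')(G) = Add(Add(Pow(G, 2), Mul(G, G)), Mul(Add(G, G), Pow(G, Rational(1, 2)))) = Add(Add(Pow(G, 2), Pow(G, 2)), Mul(Mul(2, G), Pow(G, Rational(1, 2)))) = Add(Mul(2, Pow(G, 2)), Mul(2, Pow(G, Rational(3, 2)))))
Mul(Function('r')(10), Pow(Add(Add(36, Mul(-1, Add(-15, 12))), 18), Rational(1, 2))) = Mul(Add(Mul(2, Pow(10, 2)), Mul(2, Pow(10, Rational(3, 2)))), Pow(Add(Add(36, Mul(-1, Add(-15, 12))), 18), Rational(1, 2))) = Mul(Add(Mul(2, 100), Mul(2, Mul(10, Pow(10, Rational(1, 2))))), Pow(Add(Add(36, Mul(-1, -3)), 18), Rational(1, 2))) = Mul(Add(200, Mul(20, Pow(10, Rational(1, 2)))), Pow(Add(Add(36, 3), 18), Rational(1, 2))) = Mul(Add(200, Mul(20, Pow(10, Rational(1, 2)))), Pow(Add(39, 18), Rational(1, 2))) = Mul(Add(200, Mul(20, Pow(10, Rational(1, 2)))), Pow(57, Rational(1, 2))) = Mul(Pow(57, Rational(1, 2)), Add(200, Mul(20, Pow(10, Rational(1, 2)))))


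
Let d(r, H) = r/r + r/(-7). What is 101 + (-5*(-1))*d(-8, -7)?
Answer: 782/7 ≈ 111.71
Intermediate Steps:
d(r, H) = 1 - r/7 (d(r, H) = 1 + r*(-⅐) = 1 - r/7)
101 + (-5*(-1))*d(-8, -7) = 101 + (-5*(-1))*(1 - ⅐*(-8)) = 101 + 5*(1 + 8/7) = 101 + 5*(15/7) = 101 + 75/7 = 782/7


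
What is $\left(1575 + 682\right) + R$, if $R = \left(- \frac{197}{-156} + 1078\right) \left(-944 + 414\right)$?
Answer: $- \frac{44440679}{78} \approx -5.6975 \cdot 10^{5}$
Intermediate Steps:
$R = - \frac{44616725}{78}$ ($R = \left(\left(-197\right) \left(- \frac{1}{156}\right) + 1078\right) \left(-530\right) = \left(\frac{197}{156} + 1078\right) \left(-530\right) = \frac{168365}{156} \left(-530\right) = - \frac{44616725}{78} \approx -5.7201 \cdot 10^{5}$)
$\left(1575 + 682\right) + R = \left(1575 + 682\right) - \frac{44616725}{78} = 2257 - \frac{44616725}{78} = - \frac{44440679}{78}$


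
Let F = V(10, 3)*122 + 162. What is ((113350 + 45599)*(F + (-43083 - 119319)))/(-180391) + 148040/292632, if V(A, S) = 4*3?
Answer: 934786429180951/6598522389 ≈ 1.4167e+5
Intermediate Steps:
V(A, S) = 12
F = 1626 (F = 12*122 + 162 = 1464 + 162 = 1626)
((113350 + 45599)*(F + (-43083 - 119319)))/(-180391) + 148040/292632 = ((113350 + 45599)*(1626 + (-43083 - 119319)))/(-180391) + 148040/292632 = (158949*(1626 - 162402))*(-1/180391) + 148040*(1/292632) = (158949*(-160776))*(-1/180391) + 18505/36579 = -25555184424*(-1/180391) + 18505/36579 = 25555184424/180391 + 18505/36579 = 934786429180951/6598522389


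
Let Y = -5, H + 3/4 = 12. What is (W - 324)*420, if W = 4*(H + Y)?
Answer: -125580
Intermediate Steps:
H = 45/4 (H = -¾ + 12 = 45/4 ≈ 11.250)
W = 25 (W = 4*(45/4 - 5) = 4*(25/4) = 25)
(W - 324)*420 = (25 - 324)*420 = -299*420 = -125580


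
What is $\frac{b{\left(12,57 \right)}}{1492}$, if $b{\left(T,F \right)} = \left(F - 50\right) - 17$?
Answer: $- \frac{5}{746} \approx -0.0067024$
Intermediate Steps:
$b{\left(T,F \right)} = -67 + F$ ($b{\left(T,F \right)} = \left(-50 + F\right) - 17 = -67 + F$)
$\frac{b{\left(12,57 \right)}}{1492} = \frac{-67 + 57}{1492} = \left(-10\right) \frac{1}{1492} = - \frac{5}{746}$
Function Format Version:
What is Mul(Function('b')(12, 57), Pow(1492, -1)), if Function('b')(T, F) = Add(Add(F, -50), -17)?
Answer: Rational(-5, 746) ≈ -0.0067024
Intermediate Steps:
Function('b')(T, F) = Add(-67, F) (Function('b')(T, F) = Add(Add(-50, F), -17) = Add(-67, F))
Mul(Function('b')(12, 57), Pow(1492, -1)) = Mul(Add(-67, 57), Pow(1492, -1)) = Mul(-10, Rational(1, 1492)) = Rational(-5, 746)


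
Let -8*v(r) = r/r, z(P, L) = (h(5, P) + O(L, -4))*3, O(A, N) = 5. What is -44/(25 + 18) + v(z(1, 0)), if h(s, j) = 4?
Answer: -395/344 ≈ -1.1483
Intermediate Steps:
z(P, L) = 27 (z(P, L) = (4 + 5)*3 = 9*3 = 27)
v(r) = -1/8 (v(r) = -r/(8*r) = -1/8*1 = -1/8)
-44/(25 + 18) + v(z(1, 0)) = -44/(25 + 18) - 1/8 = -44/43 - 1/8 = -395/344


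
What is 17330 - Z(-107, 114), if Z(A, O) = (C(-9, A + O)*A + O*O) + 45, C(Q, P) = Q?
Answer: 3326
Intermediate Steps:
Z(A, O) = 45 + O² - 9*A (Z(A, O) = (-9*A + O*O) + 45 = (-9*A + O²) + 45 = (O² - 9*A) + 45 = 45 + O² - 9*A)
17330 - Z(-107, 114) = 17330 - (45 + 114² - 9*(-107)) = 17330 - (45 + 12996 + 963) = 17330 - 1*14004 = 17330 - 14004 = 3326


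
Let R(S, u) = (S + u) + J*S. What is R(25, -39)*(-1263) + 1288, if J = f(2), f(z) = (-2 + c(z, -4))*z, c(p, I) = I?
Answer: 397870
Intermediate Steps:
f(z) = -6*z (f(z) = (-2 - 4)*z = -6*z)
J = -12 (J = -6*2 = -12)
R(S, u) = u - 11*S (R(S, u) = (S + u) - 12*S = u - 11*S)
R(25, -39)*(-1263) + 1288 = (-39 - 11*25)*(-1263) + 1288 = (-39 - 275)*(-1263) + 1288 = -314*(-1263) + 1288 = 396582 + 1288 = 397870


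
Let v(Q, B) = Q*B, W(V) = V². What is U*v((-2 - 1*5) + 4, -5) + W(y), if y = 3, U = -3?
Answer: -36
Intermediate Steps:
v(Q, B) = B*Q
U*v((-2 - 1*5) + 4, -5) + W(y) = -(-15)*((-2 - 1*5) + 4) + 3² = -(-15)*((-2 - 5) + 4) + 9 = -(-15)*(-7 + 4) + 9 = -(-15)*(-3) + 9 = -3*15 + 9 = -45 + 9 = -36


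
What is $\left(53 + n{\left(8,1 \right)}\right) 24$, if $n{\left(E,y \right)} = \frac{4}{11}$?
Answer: $\frac{14088}{11} \approx 1280.7$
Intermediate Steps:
$n{\left(E,y \right)} = \frac{4}{11}$ ($n{\left(E,y \right)} = 4 \cdot \frac{1}{11} = \frac{4}{11}$)
$\left(53 + n{\left(8,1 \right)}\right) 24 = \left(53 + \frac{4}{11}\right) 24 = \frac{587}{11} \cdot 24 = \frac{14088}{11}$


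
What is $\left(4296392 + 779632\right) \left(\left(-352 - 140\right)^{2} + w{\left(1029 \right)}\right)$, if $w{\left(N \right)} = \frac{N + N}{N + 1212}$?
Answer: $\frac{305953106427952}{249} \approx 1.2287 \cdot 10^{12}$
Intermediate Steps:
$w{\left(N \right)} = \frac{2 N}{1212 + N}$
$\left(4296392 + 779632\right) \left(\left(-352 - 140\right)^{2} + w{\left(1029 \right)}\right) = \left(4296392 + 779632\right) \left(\left(-352 - 140\right)^{2} + 2 \cdot 1029 \frac{1}{1212 + 1029}\right) = 5076024 \left(\left(-492\right)^{2} + 2 \cdot 1029 \cdot \frac{1}{2241}\right) = 5076024 \left(242064 + 2 \cdot 1029 \cdot \frac{1}{2241}\right) = 5076024 \left(242064 + \frac{686}{747}\right) = 5076024 \cdot \frac{180822494}{747} = \frac{305953106427952}{249}$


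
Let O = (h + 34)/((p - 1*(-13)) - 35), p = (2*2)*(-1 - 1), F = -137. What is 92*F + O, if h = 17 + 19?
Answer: -37819/3 ≈ -12606.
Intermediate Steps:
h = 36
p = -8 (p = 4*(-2) = -8)
O = -7/3 (O = (36 + 34)/((-8 - 1*(-13)) - 35) = 70/((-8 + 13) - 35) = 70/(5 - 35) = 70/(-30) = 70*(-1/30) = -7/3 ≈ -2.3333)
92*F + O = 92*(-137) - 7/3 = -12604 - 7/3 = -37819/3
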